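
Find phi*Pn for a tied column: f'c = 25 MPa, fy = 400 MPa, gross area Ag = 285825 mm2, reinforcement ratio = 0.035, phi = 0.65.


Ast = rho * Ag = 0.035 * 285825 = 10003.875 mm2
phi*Pn = 0.65 * 0.80 * (0.85 * 25 * (285825 - 10003.875) + 400 * 10003.875) / 1000
= 5128.63 kN

5128.63


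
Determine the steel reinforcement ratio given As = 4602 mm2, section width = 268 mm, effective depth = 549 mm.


rho = As / (b * d)
= 4602 / (268 * 549)
= 0.0313

0.0313


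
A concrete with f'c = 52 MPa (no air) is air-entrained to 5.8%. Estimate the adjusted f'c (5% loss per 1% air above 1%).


Strength loss = (5.8 - 1) * 5 = 24.0%
f'c = 52 * (1 - 24.0/100)
= 39.52 MPa

39.52


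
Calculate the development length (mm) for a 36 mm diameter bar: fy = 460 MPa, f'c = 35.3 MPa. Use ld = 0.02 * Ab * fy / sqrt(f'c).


Ab = pi * 36^2 / 4 = 1017.876 mm2
ld = 0.02 * 1017.876 * 460 / sqrt(35.3)
= 1576.1 mm

1576.1


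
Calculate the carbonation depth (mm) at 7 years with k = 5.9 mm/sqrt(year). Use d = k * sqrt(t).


depth = k * sqrt(t)
= 5.9 * sqrt(7)
= 15.61 mm

15.61


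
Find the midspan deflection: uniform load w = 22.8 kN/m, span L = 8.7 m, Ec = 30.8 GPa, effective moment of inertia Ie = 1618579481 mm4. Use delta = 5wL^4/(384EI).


Convert: L = 8.7 m = 8700 mm, Ec = 30.8 GPa = 30800 MPa
delta = 5 * 22.8 * 8700^4 / (384 * 30800 * 1618579481)
= 34.12 mm

34.12


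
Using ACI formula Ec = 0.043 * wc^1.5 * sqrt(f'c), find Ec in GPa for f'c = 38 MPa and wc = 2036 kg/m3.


Ec = 0.043 * 2036^1.5 * sqrt(38) / 1000
= 24.35 GPa

24.35


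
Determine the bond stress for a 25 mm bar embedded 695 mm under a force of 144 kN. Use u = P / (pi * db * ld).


u = P / (pi * db * ld)
= 144 * 1000 / (pi * 25 * 695)
= 2.638 MPa

2.638


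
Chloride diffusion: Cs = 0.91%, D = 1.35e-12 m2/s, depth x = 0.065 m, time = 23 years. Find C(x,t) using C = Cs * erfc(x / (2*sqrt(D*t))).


t_seconds = 23 * 365.25 * 24 * 3600 = 725824800.0 s
arg = 0.065 / (2 * sqrt(1.35e-12 * 725824800.0))
= 1.0382
erfc(1.0382) = 0.142
C = 0.91 * 0.142 = 0.1292%

0.1292


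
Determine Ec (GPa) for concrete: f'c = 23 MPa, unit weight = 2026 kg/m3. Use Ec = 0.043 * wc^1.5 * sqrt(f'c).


Ec = 0.043 * 2026^1.5 * sqrt(23) / 1000
= 18.81 GPa

18.81


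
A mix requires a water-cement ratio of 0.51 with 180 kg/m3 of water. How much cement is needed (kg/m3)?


Cement = water / (w/c)
= 180 / 0.51
= 352.9 kg/m3

352.9


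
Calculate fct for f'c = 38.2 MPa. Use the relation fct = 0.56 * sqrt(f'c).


fct = 0.56 * sqrt(38.2)
= 0.56 * 6.181
= 3.461 MPa

3.461


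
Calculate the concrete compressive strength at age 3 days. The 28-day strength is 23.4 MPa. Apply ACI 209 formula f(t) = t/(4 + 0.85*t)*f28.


f(3) = 3 / (4 + 0.85 * 3) * 23.4
= 3 / 6.55 * 23.4
= 10.72 MPa

10.72


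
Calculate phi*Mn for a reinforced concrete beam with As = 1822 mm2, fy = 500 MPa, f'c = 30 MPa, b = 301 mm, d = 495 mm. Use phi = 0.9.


a = As * fy / (0.85 * f'c * b)
= 1822 * 500 / (0.85 * 30 * 301)
= 118.6893 mm
Mn = As * fy * (d - a/2) / 10^6
= 396.882 kN-m
phi*Mn = 0.9 * 396.882 = 357.19 kN-m

357.19


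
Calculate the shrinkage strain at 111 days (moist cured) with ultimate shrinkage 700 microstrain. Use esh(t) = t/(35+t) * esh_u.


esh(111) = 111 / (35 + 111) * 700
= 111 / 146 * 700
= 532.2 microstrain

532.2


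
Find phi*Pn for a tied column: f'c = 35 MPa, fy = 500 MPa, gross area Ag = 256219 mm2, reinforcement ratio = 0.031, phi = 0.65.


Ast = rho * Ag = 0.031 * 256219 = 7942.789 mm2
phi*Pn = 0.65 * 0.80 * (0.85 * 35 * (256219 - 7942.789) + 500 * 7942.789) / 1000
= 5905.96 kN

5905.96


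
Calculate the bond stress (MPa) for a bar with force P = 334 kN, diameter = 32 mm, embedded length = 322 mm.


u = P / (pi * db * ld)
= 334 * 1000 / (pi * 32 * 322)
= 10.318 MPa

10.318


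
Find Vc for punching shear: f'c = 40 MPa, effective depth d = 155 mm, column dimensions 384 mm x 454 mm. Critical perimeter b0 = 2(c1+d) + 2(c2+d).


b0 = 2*(384 + 155) + 2*(454 + 155) = 2296 mm
Vc = 0.33 * sqrt(40) * 2296 * 155 / 1000
= 742.76 kN

742.76


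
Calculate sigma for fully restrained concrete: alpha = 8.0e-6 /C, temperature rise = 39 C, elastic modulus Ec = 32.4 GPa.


sigma = alpha * dT * Ec
= 8.0e-6 * 39 * 32.4 * 1000
= 10.109 MPa

10.109


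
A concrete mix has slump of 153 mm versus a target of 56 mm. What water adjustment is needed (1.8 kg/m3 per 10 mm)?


Difference = 56 - 153 = -97 mm
Water adjustment = -97 * 1.8 / 10 = -17.5 kg/m3

-17.5


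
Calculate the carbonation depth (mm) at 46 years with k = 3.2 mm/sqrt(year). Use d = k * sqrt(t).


depth = k * sqrt(t)
= 3.2 * sqrt(46)
= 21.7 mm

21.7


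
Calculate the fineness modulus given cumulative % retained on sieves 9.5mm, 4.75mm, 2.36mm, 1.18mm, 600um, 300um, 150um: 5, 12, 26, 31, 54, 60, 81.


FM = sum(cumulative % retained) / 100
= 269 / 100
= 2.69

2.69


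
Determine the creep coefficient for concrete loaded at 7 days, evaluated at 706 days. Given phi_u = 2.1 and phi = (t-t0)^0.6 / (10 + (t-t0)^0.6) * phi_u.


dt = 706 - 7 = 699
phi = 699^0.6 / (10 + 699^0.6) * 2.1
= 1.755

1.755


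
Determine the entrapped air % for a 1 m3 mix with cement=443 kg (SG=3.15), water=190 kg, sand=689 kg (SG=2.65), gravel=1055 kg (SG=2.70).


Vol cement = 443 / (3.15 * 1000) = 0.140635 m3
Vol water = 190 / 1000 = 0.19 m3
Vol sand = 689 / (2.65 * 1000) = 0.26 m3
Vol gravel = 1055 / (2.70 * 1000) = 0.390741 m3
Total solid + water volume = 0.981376 m3
Air = (1 - 0.981376) * 100 = 1.86%

1.86


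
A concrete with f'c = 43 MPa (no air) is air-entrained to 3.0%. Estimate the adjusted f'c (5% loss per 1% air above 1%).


Strength loss = (3.0 - 1) * 5 = 10.0%
f'c = 43 * (1 - 10.0/100)
= 38.7 MPa

38.7


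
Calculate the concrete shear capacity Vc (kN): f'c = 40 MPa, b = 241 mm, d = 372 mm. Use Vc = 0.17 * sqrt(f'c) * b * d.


Vc = 0.17 * sqrt(40) * 241 * 372 / 1000
= 96.39 kN

96.39


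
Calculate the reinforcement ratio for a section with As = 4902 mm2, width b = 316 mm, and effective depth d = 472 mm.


rho = As / (b * d)
= 4902 / (316 * 472)
= 0.0329

0.0329


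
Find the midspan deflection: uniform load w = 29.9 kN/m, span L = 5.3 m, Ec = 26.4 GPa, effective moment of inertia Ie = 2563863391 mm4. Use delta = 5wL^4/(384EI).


Convert: L = 5.3 m = 5300 mm, Ec = 26.4 GPa = 26400 MPa
delta = 5 * 29.9 * 5300^4 / (384 * 26400 * 2563863391)
= 4.54 mm

4.54


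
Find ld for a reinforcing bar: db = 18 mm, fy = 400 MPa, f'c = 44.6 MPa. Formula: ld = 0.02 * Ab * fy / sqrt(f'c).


Ab = pi * 18^2 / 4 = 254.469 mm2
ld = 0.02 * 254.469 * 400 / sqrt(44.6)
= 304.8 mm

304.8


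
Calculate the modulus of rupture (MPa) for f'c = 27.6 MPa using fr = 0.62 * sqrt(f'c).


fr = 0.62 * sqrt(27.6)
= 3.257 MPa

3.257


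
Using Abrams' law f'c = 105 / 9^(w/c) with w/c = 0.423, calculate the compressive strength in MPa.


f'c = 105 / 9^0.423
= 105 / 2.533
= 41.45 MPa

41.45


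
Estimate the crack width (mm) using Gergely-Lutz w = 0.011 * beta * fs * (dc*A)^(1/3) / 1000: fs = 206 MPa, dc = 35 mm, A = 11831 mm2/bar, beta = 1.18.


w = 0.011 * beta * fs * (dc * A)^(1/3) / 1000
= 0.011 * 1.18 * 206 * (35 * 11831)^(1/3) / 1000
= 0.199 mm

0.199


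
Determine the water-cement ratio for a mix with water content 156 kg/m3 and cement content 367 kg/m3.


w/c = water / cement
w/c = 156 / 367 = 0.425

0.425


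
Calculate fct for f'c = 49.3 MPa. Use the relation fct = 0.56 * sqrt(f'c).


fct = 0.56 * sqrt(49.3)
= 0.56 * 7.021
= 3.932 MPa

3.932


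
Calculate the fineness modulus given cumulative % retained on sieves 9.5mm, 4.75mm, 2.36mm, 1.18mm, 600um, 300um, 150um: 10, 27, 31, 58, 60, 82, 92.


FM = sum(cumulative % retained) / 100
= 360 / 100
= 3.6

3.6


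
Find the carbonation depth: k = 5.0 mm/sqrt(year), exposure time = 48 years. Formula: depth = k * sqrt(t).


depth = k * sqrt(t)
= 5.0 * sqrt(48)
= 34.64 mm

34.64


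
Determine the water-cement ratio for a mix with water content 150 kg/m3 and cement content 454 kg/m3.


w/c = water / cement
w/c = 150 / 454 = 0.33

0.33


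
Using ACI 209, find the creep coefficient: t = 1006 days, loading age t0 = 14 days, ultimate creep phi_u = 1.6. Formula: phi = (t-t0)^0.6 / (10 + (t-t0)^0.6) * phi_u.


dt = 1006 - 14 = 992
phi = 992^0.6 / (10 + 992^0.6) * 1.6
= 1.38

1.38


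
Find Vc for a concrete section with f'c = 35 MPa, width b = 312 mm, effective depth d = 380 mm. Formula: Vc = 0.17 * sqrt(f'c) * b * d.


Vc = 0.17 * sqrt(35) * 312 * 380 / 1000
= 119.24 kN

119.24


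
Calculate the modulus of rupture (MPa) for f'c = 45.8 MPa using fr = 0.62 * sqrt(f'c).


fr = 0.62 * sqrt(45.8)
= 4.196 MPa

4.196


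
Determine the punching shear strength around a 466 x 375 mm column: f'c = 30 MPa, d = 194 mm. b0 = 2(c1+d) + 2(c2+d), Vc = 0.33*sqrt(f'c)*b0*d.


b0 = 2*(466 + 194) + 2*(375 + 194) = 2458 mm
Vc = 0.33 * sqrt(30) * 2458 * 194 / 1000
= 861.9 kN

861.9


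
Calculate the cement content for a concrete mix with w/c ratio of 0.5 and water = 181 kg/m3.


Cement = water / (w/c)
= 181 / 0.5
= 362.0 kg/m3

362.0


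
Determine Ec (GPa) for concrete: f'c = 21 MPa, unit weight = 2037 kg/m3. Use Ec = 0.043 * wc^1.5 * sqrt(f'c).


Ec = 0.043 * 2037^1.5 * sqrt(21) / 1000
= 18.12 GPa

18.12


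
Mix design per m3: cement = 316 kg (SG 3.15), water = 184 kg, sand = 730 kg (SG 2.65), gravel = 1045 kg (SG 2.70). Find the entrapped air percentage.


Vol cement = 316 / (3.15 * 1000) = 0.100317 m3
Vol water = 184 / 1000 = 0.184 m3
Vol sand = 730 / (2.65 * 1000) = 0.275472 m3
Vol gravel = 1045 / (2.70 * 1000) = 0.387037 m3
Total solid + water volume = 0.946826 m3
Air = (1 - 0.946826) * 100 = 5.32%

5.32


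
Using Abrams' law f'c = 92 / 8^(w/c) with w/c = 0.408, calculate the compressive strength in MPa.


f'c = 92 / 8^0.408
= 92 / 2.336
= 39.38 MPa

39.38


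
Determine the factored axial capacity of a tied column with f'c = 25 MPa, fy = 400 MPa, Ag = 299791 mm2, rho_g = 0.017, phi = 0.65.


Ast = rho * Ag = 0.017 * 299791 = 5096.447 mm2
phi*Pn = 0.65 * 0.80 * (0.85 * 25 * (299791 - 5096.447) + 400 * 5096.447) / 1000
= 4316.44 kN

4316.44


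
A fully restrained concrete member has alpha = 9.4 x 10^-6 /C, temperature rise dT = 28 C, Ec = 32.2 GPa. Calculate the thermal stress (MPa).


sigma = alpha * dT * Ec
= 9.4e-6 * 28 * 32.2 * 1000
= 8.475 MPa

8.475


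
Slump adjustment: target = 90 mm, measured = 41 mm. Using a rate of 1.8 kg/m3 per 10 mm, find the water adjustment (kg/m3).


Difference = 90 - 41 = 49 mm
Water adjustment = 49 * 1.8 / 10 = 8.8 kg/m3

8.8


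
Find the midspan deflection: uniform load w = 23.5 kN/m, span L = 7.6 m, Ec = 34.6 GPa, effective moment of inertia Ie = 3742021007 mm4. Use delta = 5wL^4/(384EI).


Convert: L = 7.6 m = 7600 mm, Ec = 34.6 GPa = 34600 MPa
delta = 5 * 23.5 * 7600^4 / (384 * 34600 * 3742021007)
= 7.88 mm

7.88


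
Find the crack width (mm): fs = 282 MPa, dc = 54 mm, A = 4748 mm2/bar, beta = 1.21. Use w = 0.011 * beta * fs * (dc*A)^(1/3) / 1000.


w = 0.011 * beta * fs * (dc * A)^(1/3) / 1000
= 0.011 * 1.21 * 282 * (54 * 4748)^(1/3) / 1000
= 0.238 mm

0.238


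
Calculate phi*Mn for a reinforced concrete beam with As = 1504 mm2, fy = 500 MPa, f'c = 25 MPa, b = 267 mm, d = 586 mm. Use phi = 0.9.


a = As * fy / (0.85 * f'c * b)
= 1504 * 500 / (0.85 * 25 * 267)
= 132.5402 mm
Mn = As * fy * (d - a/2) / 10^6
= 390.8369 kN-m
phi*Mn = 0.9 * 390.8369 = 351.75 kN-m

351.75


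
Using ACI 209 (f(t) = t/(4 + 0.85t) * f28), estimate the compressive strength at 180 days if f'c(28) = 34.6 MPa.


f(180) = 180 / (4 + 0.85 * 180) * 34.6
= 180 / 157.0 * 34.6
= 39.67 MPa

39.67


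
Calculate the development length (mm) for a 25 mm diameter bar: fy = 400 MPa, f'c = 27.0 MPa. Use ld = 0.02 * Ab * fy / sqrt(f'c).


Ab = pi * 25^2 / 4 = 490.874 mm2
ld = 0.02 * 490.874 * 400 / sqrt(27.0)
= 755.7 mm

755.7


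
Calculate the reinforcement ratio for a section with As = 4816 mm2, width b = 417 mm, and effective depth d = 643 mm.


rho = As / (b * d)
= 4816 / (417 * 643)
= 0.018

0.018


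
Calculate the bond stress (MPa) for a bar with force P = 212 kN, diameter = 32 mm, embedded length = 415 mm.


u = P / (pi * db * ld)
= 212 * 1000 / (pi * 32 * 415)
= 5.081 MPa

5.081


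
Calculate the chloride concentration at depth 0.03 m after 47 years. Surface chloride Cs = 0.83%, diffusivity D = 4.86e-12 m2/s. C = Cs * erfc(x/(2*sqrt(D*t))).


t_seconds = 47 * 365.25 * 24 * 3600 = 1483207200.0 s
arg = 0.03 / (2 * sqrt(4.86e-12 * 1483207200.0))
= 0.1767
erfc(0.1767) = 0.8027
C = 0.83 * 0.8027 = 0.6662%

0.6662


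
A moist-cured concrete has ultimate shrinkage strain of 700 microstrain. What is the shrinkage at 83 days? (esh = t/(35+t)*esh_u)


esh(83) = 83 / (35 + 83) * 700
= 83 / 118 * 700
= 492.4 microstrain

492.4


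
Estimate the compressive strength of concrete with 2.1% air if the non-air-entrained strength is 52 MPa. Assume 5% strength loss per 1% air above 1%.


Strength loss = (2.1 - 1) * 5 = 5.5%
f'c = 52 * (1 - 5.5/100)
= 49.14 MPa

49.14


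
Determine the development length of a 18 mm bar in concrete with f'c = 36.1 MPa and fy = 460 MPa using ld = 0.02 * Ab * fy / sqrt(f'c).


Ab = pi * 18^2 / 4 = 254.469 mm2
ld = 0.02 * 254.469 * 460 / sqrt(36.1)
= 389.6 mm

389.6


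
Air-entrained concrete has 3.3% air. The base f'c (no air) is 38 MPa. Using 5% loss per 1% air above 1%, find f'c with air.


Strength loss = (3.3 - 1) * 5 = 11.5%
f'c = 38 * (1 - 11.5/100)
= 33.63 MPa

33.63


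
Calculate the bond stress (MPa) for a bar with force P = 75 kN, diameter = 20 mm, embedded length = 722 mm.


u = P / (pi * db * ld)
= 75 * 1000 / (pi * 20 * 722)
= 1.653 MPa

1.653


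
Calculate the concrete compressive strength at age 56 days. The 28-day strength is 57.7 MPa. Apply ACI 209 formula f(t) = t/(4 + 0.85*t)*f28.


f(56) = 56 / (4 + 0.85 * 56) * 57.7
= 56 / 51.6 * 57.7
= 62.62 MPa

62.62


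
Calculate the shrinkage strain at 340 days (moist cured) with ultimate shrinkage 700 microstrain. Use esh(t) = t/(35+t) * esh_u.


esh(340) = 340 / (35 + 340) * 700
= 340 / 375 * 700
= 634.7 microstrain

634.7


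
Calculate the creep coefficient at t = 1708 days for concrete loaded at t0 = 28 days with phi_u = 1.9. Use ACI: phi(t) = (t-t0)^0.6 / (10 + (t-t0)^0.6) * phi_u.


dt = 1708 - 28 = 1680
phi = 1680^0.6 / (10 + 1680^0.6) * 1.9
= 1.702

1.702


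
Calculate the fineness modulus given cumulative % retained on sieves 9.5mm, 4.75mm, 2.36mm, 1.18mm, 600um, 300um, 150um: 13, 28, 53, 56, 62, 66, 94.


FM = sum(cumulative % retained) / 100
= 372 / 100
= 3.72

3.72


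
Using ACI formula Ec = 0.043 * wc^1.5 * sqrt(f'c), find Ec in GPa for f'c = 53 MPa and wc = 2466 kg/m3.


Ec = 0.043 * 2466^1.5 * sqrt(53) / 1000
= 38.34 GPa

38.34


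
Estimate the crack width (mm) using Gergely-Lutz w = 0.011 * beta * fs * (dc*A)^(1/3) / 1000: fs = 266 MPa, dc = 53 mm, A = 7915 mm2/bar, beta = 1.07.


w = 0.011 * beta * fs * (dc * A)^(1/3) / 1000
= 0.011 * 1.07 * 266 * (53 * 7915)^(1/3) / 1000
= 0.234 mm

0.234


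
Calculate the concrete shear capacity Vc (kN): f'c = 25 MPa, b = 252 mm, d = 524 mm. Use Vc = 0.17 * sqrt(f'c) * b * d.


Vc = 0.17 * sqrt(25) * 252 * 524 / 1000
= 112.24 kN

112.24


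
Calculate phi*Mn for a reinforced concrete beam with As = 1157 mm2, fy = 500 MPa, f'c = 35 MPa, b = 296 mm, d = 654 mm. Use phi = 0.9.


a = As * fy / (0.85 * f'c * b)
= 1157 * 500 / (0.85 * 35 * 296)
= 65.6938 mm
Mn = As * fy * (d - a/2) / 10^6
= 359.3371 kN-m
phi*Mn = 0.9 * 359.3371 = 323.4 kN-m

323.4


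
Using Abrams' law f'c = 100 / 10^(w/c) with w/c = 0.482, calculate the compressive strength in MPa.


f'c = 100 / 10^0.482
= 100 / 3.034
= 32.96 MPa

32.96


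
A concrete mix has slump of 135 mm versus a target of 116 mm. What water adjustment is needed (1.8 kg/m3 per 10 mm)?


Difference = 116 - 135 = -19 mm
Water adjustment = -19 * 1.8 / 10 = -3.4 kg/m3

-3.4


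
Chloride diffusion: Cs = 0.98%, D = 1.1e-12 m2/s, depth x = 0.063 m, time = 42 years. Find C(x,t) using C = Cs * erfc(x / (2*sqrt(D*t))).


t_seconds = 42 * 365.25 * 24 * 3600 = 1325419200.0 s
arg = 0.063 / (2 * sqrt(1.1e-12 * 1325419200.0))
= 0.825
erfc(0.825) = 0.2433
C = 0.98 * 0.2433 = 0.2385%

0.2385


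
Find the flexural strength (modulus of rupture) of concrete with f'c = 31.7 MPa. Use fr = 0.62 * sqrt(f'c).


fr = 0.62 * sqrt(31.7)
= 3.491 MPa

3.491


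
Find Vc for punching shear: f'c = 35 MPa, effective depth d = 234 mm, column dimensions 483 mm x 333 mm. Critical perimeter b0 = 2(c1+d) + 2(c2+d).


b0 = 2*(483 + 234) + 2*(333 + 234) = 2568 mm
Vc = 0.33 * sqrt(35) * 2568 * 234 / 1000
= 1173.16 kN

1173.16


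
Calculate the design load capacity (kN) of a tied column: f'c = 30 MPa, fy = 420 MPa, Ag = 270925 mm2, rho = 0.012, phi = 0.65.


Ast = rho * Ag = 0.012 * 270925 = 3251.1 mm2
phi*Pn = 0.65 * 0.80 * (0.85 * 30 * (270925 - 3251.1) + 420 * 3251.1) / 1000
= 4259.4 kN

4259.4


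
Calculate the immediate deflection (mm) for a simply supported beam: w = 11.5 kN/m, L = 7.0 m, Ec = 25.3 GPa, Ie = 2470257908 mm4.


Convert: L = 7.0 m = 7000 mm, Ec = 25.3 GPa = 25300 MPa
delta = 5 * 11.5 * 7000^4 / (384 * 25300 * 2470257908)
= 5.75 mm

5.75


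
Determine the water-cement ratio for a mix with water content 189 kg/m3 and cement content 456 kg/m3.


w/c = water / cement
w/c = 189 / 456 = 0.414

0.414


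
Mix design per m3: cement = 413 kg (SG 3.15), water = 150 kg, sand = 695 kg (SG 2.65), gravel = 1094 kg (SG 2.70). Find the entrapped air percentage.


Vol cement = 413 / (3.15 * 1000) = 0.131111 m3
Vol water = 150 / 1000 = 0.15 m3
Vol sand = 695 / (2.65 * 1000) = 0.262264 m3
Vol gravel = 1094 / (2.70 * 1000) = 0.405185 m3
Total solid + water volume = 0.94856 m3
Air = (1 - 0.94856) * 100 = 5.14%

5.14


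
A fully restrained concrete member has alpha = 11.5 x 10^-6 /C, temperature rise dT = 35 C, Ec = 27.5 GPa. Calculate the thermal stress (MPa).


sigma = alpha * dT * Ec
= 11.5e-6 * 35 * 27.5 * 1000
= 11.069 MPa

11.069


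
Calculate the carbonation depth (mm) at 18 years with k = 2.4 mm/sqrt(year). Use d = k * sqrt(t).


depth = k * sqrt(t)
= 2.4 * sqrt(18)
= 10.18 mm

10.18


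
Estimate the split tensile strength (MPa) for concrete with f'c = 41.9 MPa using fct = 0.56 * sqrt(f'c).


fct = 0.56 * sqrt(41.9)
= 0.56 * 6.473
= 3.625 MPa

3.625


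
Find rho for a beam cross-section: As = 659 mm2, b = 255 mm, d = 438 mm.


rho = As / (b * d)
= 659 / (255 * 438)
= 0.0059

0.0059


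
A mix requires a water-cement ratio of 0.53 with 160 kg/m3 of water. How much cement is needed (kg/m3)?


Cement = water / (w/c)
= 160 / 0.53
= 301.9 kg/m3

301.9


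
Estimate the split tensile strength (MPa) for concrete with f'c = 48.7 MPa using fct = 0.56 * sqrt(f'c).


fct = 0.56 * sqrt(48.7)
= 0.56 * 6.979
= 3.908 MPa

3.908


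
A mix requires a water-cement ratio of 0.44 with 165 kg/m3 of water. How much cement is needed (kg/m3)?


Cement = water / (w/c)
= 165 / 0.44
= 375.0 kg/m3

375.0


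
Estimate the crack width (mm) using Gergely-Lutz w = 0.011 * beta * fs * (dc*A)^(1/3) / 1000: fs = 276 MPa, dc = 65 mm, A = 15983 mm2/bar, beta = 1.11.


w = 0.011 * beta * fs * (dc * A)^(1/3) / 1000
= 0.011 * 1.11 * 276 * (65 * 15983)^(1/3) / 1000
= 0.341 mm

0.341


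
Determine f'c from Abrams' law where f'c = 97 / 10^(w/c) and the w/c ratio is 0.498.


f'c = 97 / 10^0.498
= 97 / 3.148
= 30.82 MPa

30.82


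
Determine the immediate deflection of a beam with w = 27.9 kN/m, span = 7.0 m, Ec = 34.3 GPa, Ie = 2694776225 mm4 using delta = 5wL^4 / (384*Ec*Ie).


Convert: L = 7.0 m = 7000 mm, Ec = 34.3 GPa = 34300 MPa
delta = 5 * 27.9 * 7000^4 / (384 * 34300 * 2694776225)
= 9.44 mm

9.44


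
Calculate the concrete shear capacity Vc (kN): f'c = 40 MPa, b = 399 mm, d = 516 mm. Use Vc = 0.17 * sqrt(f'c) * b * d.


Vc = 0.17 * sqrt(40) * 399 * 516 / 1000
= 221.36 kN

221.36


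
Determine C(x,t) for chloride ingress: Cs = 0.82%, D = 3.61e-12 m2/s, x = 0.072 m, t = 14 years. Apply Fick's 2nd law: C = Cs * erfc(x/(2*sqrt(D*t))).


t_seconds = 14 * 365.25 * 24 * 3600 = 441806400.0 s
arg = 0.072 / (2 * sqrt(3.61e-12 * 441806400.0))
= 0.9014
erfc(0.9014) = 0.2024
C = 0.82 * 0.2024 = 0.1659%

0.1659


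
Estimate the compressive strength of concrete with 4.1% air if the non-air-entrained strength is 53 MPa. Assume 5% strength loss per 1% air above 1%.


Strength loss = (4.1 - 1) * 5 = 15.5%
f'c = 53 * (1 - 15.5/100)
= 44.78 MPa

44.78


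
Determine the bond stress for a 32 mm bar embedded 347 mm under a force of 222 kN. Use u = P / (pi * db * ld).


u = P / (pi * db * ld)
= 222 * 1000 / (pi * 32 * 347)
= 6.364 MPa

6.364


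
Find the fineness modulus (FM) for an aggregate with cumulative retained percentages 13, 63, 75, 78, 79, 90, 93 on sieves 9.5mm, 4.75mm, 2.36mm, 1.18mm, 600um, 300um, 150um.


FM = sum(cumulative % retained) / 100
= 491 / 100
= 4.91

4.91


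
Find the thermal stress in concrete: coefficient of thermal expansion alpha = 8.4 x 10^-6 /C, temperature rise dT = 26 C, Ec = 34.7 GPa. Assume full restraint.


sigma = alpha * dT * Ec
= 8.4e-6 * 26 * 34.7 * 1000
= 7.578 MPa

7.578


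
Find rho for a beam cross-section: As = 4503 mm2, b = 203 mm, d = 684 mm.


rho = As / (b * d)
= 4503 / (203 * 684)
= 0.0324

0.0324


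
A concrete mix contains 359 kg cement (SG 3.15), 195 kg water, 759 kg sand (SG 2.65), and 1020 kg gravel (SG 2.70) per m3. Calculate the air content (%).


Vol cement = 359 / (3.15 * 1000) = 0.113968 m3
Vol water = 195 / 1000 = 0.195 m3
Vol sand = 759 / (2.65 * 1000) = 0.286415 m3
Vol gravel = 1020 / (2.70 * 1000) = 0.377778 m3
Total solid + water volume = 0.973161 m3
Air = (1 - 0.973161) * 100 = 2.68%

2.68


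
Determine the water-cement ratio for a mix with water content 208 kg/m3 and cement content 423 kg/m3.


w/c = water / cement
w/c = 208 / 423 = 0.492

0.492


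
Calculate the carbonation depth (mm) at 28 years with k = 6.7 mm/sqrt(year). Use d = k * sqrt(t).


depth = k * sqrt(t)
= 6.7 * sqrt(28)
= 35.45 mm

35.45


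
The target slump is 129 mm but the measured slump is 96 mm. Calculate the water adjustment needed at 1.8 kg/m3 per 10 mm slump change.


Difference = 129 - 96 = 33 mm
Water adjustment = 33 * 1.8 / 10 = 5.9 kg/m3

5.9


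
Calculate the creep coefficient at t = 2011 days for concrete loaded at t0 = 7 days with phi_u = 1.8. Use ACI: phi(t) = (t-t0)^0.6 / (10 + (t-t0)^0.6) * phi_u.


dt = 2011 - 7 = 2004
phi = 2004^0.6 / (10 + 2004^0.6) * 1.8
= 1.63

1.63


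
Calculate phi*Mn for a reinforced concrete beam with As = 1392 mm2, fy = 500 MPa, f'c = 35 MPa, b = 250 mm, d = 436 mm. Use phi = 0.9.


a = As * fy / (0.85 * f'c * b)
= 1392 * 500 / (0.85 * 35 * 250)
= 93.5798 mm
Mn = As * fy * (d - a/2) / 10^6
= 270.8902 kN-m
phi*Mn = 0.9 * 270.8902 = 243.8 kN-m

243.8


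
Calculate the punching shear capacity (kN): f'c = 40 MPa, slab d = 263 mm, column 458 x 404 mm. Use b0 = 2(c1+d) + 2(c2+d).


b0 = 2*(458 + 263) + 2*(404 + 263) = 2776 mm
Vc = 0.33 * sqrt(40) * 2776 * 263 / 1000
= 1523.77 kN

1523.77


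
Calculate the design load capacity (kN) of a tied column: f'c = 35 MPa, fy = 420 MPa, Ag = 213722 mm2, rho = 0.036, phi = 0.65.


Ast = rho * Ag = 0.036 * 213722 = 7693.992 mm2
phi*Pn = 0.65 * 0.80 * (0.85 * 35 * (213722 - 7693.992) + 420 * 7693.992) / 1000
= 4867.62 kN

4867.62


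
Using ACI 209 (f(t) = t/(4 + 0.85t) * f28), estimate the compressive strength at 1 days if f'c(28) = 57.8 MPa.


f(1) = 1 / (4 + 0.85 * 1) * 57.8
= 1 / 4.85 * 57.8
= 11.92 MPa

11.92


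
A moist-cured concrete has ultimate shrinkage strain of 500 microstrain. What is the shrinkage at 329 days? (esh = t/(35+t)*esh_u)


esh(329) = 329 / (35 + 329) * 500
= 329 / 364 * 500
= 451.9 microstrain

451.9


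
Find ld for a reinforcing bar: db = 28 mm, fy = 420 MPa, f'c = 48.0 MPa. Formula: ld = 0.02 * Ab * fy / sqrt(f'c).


Ab = pi * 28^2 / 4 = 615.752 mm2
ld = 0.02 * 615.752 * 420 / sqrt(48.0)
= 746.6 mm

746.6


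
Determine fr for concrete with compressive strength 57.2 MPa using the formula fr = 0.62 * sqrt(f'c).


fr = 0.62 * sqrt(57.2)
= 4.689 MPa

4.689


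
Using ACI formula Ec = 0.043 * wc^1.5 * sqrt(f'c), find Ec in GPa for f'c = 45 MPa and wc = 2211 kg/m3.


Ec = 0.043 * 2211^1.5 * sqrt(45) / 1000
= 29.99 GPa

29.99


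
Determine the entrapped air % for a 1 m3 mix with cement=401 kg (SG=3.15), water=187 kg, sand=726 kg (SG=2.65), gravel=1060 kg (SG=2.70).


Vol cement = 401 / (3.15 * 1000) = 0.127302 m3
Vol water = 187 / 1000 = 0.187 m3
Vol sand = 726 / (2.65 * 1000) = 0.273962 m3
Vol gravel = 1060 / (2.70 * 1000) = 0.392593 m3
Total solid + water volume = 0.980856 m3
Air = (1 - 0.980856) * 100 = 1.91%

1.91


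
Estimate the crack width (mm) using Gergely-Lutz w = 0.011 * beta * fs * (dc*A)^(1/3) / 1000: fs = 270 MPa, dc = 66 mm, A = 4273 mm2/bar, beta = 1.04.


w = 0.011 * beta * fs * (dc * A)^(1/3) / 1000
= 0.011 * 1.04 * 270 * (66 * 4273)^(1/3) / 1000
= 0.203 mm

0.203


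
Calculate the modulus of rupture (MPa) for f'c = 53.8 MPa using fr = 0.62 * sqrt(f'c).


fr = 0.62 * sqrt(53.8)
= 4.548 MPa

4.548


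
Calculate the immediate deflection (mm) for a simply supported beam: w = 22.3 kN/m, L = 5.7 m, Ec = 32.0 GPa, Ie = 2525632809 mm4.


Convert: L = 5.7 m = 5700 mm, Ec = 32.0 GPa = 32000 MPa
delta = 5 * 22.3 * 5700^4 / (384 * 32000 * 2525632809)
= 3.79 mm

3.79


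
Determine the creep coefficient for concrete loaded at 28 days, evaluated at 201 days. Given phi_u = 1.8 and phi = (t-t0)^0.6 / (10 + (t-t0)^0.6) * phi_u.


dt = 201 - 28 = 173
phi = 173^0.6 / (10 + 173^0.6) * 1.8
= 1.238

1.238


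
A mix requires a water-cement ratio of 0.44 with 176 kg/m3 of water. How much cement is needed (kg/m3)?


Cement = water / (w/c)
= 176 / 0.44
= 400.0 kg/m3

400.0


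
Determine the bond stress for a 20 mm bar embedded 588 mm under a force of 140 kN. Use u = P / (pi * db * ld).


u = P / (pi * db * ld)
= 140 * 1000 / (pi * 20 * 588)
= 3.789 MPa

3.789


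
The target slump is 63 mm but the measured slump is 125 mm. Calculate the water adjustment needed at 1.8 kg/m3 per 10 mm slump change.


Difference = 63 - 125 = -62 mm
Water adjustment = -62 * 1.8 / 10 = -11.2 kg/m3

-11.2


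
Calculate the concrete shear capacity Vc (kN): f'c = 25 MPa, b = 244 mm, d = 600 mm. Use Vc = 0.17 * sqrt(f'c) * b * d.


Vc = 0.17 * sqrt(25) * 244 * 600 / 1000
= 124.44 kN

124.44


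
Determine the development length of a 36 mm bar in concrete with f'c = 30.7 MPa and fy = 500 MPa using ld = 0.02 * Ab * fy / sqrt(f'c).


Ab = pi * 36^2 / 4 = 1017.876 mm2
ld = 0.02 * 1017.876 * 500 / sqrt(30.7)
= 1837.1 mm

1837.1


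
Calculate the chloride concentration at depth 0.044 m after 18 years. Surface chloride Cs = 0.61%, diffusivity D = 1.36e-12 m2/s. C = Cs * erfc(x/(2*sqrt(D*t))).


t_seconds = 18 * 365.25 * 24 * 3600 = 568036800.0 s
arg = 0.044 / (2 * sqrt(1.36e-12 * 568036800.0))
= 0.7915
erfc(0.7915) = 0.263
C = 0.61 * 0.263 = 0.1604%

0.1604


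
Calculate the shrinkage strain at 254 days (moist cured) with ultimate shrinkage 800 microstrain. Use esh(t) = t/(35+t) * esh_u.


esh(254) = 254 / (35 + 254) * 800
= 254 / 289 * 800
= 703.1 microstrain

703.1


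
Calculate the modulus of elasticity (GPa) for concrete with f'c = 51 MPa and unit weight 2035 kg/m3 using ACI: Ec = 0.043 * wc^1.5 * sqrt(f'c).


Ec = 0.043 * 2035^1.5 * sqrt(51) / 1000
= 28.19 GPa

28.19


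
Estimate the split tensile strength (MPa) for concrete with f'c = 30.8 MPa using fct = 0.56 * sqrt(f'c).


fct = 0.56 * sqrt(30.8)
= 0.56 * 5.55
= 3.108 MPa

3.108


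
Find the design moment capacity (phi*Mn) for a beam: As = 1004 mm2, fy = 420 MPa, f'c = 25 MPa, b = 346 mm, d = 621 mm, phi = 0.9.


a = As * fy / (0.85 * f'c * b)
= 1004 * 420 / (0.85 * 25 * 346)
= 57.3519 mm
Mn = As * fy * (d - a/2) / 10^6
= 249.7712 kN-m
phi*Mn = 0.9 * 249.7712 = 224.79 kN-m

224.79


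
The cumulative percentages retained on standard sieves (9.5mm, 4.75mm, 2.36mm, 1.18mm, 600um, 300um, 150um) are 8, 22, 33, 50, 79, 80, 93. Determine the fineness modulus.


FM = sum(cumulative % retained) / 100
= 365 / 100
= 3.65

3.65


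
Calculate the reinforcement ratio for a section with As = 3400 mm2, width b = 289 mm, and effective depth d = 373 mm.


rho = As / (b * d)
= 3400 / (289 * 373)
= 0.0315

0.0315


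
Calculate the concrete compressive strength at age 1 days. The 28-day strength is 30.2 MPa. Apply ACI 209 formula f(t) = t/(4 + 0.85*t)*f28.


f(1) = 1 / (4 + 0.85 * 1) * 30.2
= 1 / 4.85 * 30.2
= 6.23 MPa

6.23


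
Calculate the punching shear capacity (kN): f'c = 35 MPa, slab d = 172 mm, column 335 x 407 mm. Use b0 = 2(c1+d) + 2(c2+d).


b0 = 2*(335 + 172) + 2*(407 + 172) = 2172 mm
Vc = 0.33 * sqrt(35) * 2172 * 172 / 1000
= 729.35 kN

729.35


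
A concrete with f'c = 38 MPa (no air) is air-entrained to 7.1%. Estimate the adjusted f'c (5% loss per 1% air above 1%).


Strength loss = (7.1 - 1) * 5 = 30.5%
f'c = 38 * (1 - 30.5/100)
= 26.41 MPa

26.41


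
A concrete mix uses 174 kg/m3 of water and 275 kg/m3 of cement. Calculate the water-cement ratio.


w/c = water / cement
w/c = 174 / 275 = 0.633

0.633


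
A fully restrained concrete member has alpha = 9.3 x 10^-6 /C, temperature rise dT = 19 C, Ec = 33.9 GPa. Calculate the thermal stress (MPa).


sigma = alpha * dT * Ec
= 9.3e-6 * 19 * 33.9 * 1000
= 5.99 MPa

5.99


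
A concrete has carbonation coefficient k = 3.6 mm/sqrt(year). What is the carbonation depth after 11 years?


depth = k * sqrt(t)
= 3.6 * sqrt(11)
= 11.94 mm

11.94


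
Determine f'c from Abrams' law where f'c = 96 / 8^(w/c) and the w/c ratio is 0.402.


f'c = 96 / 8^0.402
= 96 / 2.307
= 41.61 MPa

41.61


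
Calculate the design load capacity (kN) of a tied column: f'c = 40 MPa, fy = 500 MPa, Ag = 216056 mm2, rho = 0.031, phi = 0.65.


Ast = rho * Ag = 0.031 * 216056 = 6697.736 mm2
phi*Pn = 0.65 * 0.80 * (0.85 * 40 * (216056 - 6697.736) + 500 * 6697.736) / 1000
= 5442.87 kN

5442.87


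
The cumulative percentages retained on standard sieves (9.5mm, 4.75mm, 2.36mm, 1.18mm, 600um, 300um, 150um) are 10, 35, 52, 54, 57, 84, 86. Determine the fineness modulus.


FM = sum(cumulative % retained) / 100
= 378 / 100
= 3.78

3.78


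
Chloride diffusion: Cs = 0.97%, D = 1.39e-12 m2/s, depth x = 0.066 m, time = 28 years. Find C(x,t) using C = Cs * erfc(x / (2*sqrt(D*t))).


t_seconds = 28 * 365.25 * 24 * 3600 = 883612800.0 s
arg = 0.066 / (2 * sqrt(1.39e-12 * 883612800.0))
= 0.9416
erfc(0.9416) = 0.183
C = 0.97 * 0.183 = 0.1775%

0.1775


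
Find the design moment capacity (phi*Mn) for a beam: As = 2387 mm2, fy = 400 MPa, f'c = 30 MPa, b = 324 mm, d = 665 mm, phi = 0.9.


a = As * fy / (0.85 * f'c * b)
= 2387 * 400 / (0.85 * 30 * 324)
= 115.5652 mm
Mn = As * fy * (d - a/2) / 10^6
= 579.7712 kN-m
phi*Mn = 0.9 * 579.7712 = 521.79 kN-m

521.79


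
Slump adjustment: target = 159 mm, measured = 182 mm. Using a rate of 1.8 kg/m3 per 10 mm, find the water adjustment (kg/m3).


Difference = 159 - 182 = -23 mm
Water adjustment = -23 * 1.8 / 10 = -4.1 kg/m3

-4.1


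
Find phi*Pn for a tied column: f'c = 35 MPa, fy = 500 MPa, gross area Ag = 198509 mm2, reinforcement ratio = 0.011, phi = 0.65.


Ast = rho * Ag = 0.011 * 198509 = 2183.599 mm2
phi*Pn = 0.65 * 0.80 * (0.85 * 35 * (198509 - 2183.599) + 500 * 2183.599) / 1000
= 3604.89 kN

3604.89


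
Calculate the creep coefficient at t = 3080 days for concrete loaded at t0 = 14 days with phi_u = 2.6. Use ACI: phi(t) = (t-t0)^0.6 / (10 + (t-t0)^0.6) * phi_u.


dt = 3080 - 14 = 3066
phi = 3066^0.6 / (10 + 3066^0.6) * 2.6
= 2.405

2.405


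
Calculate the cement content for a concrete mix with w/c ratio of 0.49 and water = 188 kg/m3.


Cement = water / (w/c)
= 188 / 0.49
= 383.7 kg/m3

383.7


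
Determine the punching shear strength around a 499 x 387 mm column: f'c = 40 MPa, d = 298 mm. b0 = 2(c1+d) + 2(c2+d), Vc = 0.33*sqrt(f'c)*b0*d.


b0 = 2*(499 + 298) + 2*(387 + 298) = 2964 mm
Vc = 0.33 * sqrt(40) * 2964 * 298 / 1000
= 1843.48 kN

1843.48


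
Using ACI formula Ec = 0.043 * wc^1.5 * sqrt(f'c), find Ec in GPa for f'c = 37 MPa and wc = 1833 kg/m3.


Ec = 0.043 * 1833^1.5 * sqrt(37) / 1000
= 20.53 GPa

20.53


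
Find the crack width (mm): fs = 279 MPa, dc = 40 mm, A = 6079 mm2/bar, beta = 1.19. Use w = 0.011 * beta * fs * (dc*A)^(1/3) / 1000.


w = 0.011 * beta * fs * (dc * A)^(1/3) / 1000
= 0.011 * 1.19 * 279 * (40 * 6079)^(1/3) / 1000
= 0.228 mm

0.228


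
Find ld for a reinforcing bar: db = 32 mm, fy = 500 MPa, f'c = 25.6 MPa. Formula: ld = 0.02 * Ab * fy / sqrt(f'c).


Ab = pi * 32^2 / 4 = 804.248 mm2
ld = 0.02 * 804.248 * 500 / sqrt(25.6)
= 1589.5 mm

1589.5


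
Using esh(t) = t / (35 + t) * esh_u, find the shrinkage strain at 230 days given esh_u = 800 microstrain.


esh(230) = 230 / (35 + 230) * 800
= 230 / 265 * 800
= 694.3 microstrain

694.3


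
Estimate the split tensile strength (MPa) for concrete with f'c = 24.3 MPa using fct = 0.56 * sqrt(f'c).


fct = 0.56 * sqrt(24.3)
= 0.56 * 4.93
= 2.761 MPa

2.761


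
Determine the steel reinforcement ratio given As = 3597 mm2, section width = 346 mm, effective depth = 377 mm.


rho = As / (b * d)
= 3597 / (346 * 377)
= 0.0276

0.0276


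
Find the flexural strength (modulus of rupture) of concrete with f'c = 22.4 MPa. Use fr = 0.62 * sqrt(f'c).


fr = 0.62 * sqrt(22.4)
= 2.934 MPa

2.934


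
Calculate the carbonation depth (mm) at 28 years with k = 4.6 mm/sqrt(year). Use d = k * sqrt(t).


depth = k * sqrt(t)
= 4.6 * sqrt(28)
= 24.34 mm

24.34


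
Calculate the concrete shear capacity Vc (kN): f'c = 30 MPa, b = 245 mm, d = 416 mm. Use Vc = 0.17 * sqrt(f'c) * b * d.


Vc = 0.17 * sqrt(30) * 245 * 416 / 1000
= 94.9 kN

94.9


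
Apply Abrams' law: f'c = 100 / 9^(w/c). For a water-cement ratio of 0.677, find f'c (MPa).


f'c = 100 / 9^0.677
= 100 / 4.426
= 22.59 MPa

22.59


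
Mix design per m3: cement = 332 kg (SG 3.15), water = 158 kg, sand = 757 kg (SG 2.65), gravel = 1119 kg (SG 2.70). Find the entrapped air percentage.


Vol cement = 332 / (3.15 * 1000) = 0.105397 m3
Vol water = 158 / 1000 = 0.158 m3
Vol sand = 757 / (2.65 * 1000) = 0.28566 m3
Vol gravel = 1119 / (2.70 * 1000) = 0.414444 m3
Total solid + water volume = 0.963502 m3
Air = (1 - 0.963502) * 100 = 3.65%

3.65


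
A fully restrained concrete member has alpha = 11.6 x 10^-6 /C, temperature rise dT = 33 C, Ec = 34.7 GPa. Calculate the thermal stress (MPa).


sigma = alpha * dT * Ec
= 11.6e-6 * 33 * 34.7 * 1000
= 13.283 MPa

13.283


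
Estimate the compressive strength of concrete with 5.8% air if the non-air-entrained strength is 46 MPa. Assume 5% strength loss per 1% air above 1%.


Strength loss = (5.8 - 1) * 5 = 24.0%
f'c = 46 * (1 - 24.0/100)
= 34.96 MPa

34.96


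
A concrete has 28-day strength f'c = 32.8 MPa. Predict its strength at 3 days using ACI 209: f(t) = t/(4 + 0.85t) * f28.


f(3) = 3 / (4 + 0.85 * 3) * 32.8
= 3 / 6.55 * 32.8
= 15.02 MPa

15.02


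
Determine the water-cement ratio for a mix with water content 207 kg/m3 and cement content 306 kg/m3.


w/c = water / cement
w/c = 207 / 306 = 0.676

0.676


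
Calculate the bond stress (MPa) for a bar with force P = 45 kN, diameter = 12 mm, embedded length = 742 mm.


u = P / (pi * db * ld)
= 45 * 1000 / (pi * 12 * 742)
= 1.609 MPa

1.609


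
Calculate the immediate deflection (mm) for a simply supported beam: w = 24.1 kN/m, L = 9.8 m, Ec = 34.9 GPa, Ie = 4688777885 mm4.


Convert: L = 9.8 m = 9800 mm, Ec = 34.9 GPa = 34900 MPa
delta = 5 * 24.1 * 9800^4 / (384 * 34900 * 4688777885)
= 17.69 mm

17.69


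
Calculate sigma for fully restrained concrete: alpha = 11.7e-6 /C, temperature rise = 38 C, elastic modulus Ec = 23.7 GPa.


sigma = alpha * dT * Ec
= 11.7e-6 * 38 * 23.7 * 1000
= 10.537 MPa

10.537


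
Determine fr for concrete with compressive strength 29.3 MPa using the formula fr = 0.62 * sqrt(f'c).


fr = 0.62 * sqrt(29.3)
= 3.356 MPa

3.356


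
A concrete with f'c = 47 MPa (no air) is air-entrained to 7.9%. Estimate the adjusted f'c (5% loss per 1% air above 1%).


Strength loss = (7.9 - 1) * 5 = 34.5%
f'c = 47 * (1 - 34.5/100)
= 30.79 MPa

30.79


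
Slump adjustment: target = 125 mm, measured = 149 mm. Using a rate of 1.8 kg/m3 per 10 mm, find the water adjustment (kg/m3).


Difference = 125 - 149 = -24 mm
Water adjustment = -24 * 1.8 / 10 = -4.3 kg/m3

-4.3


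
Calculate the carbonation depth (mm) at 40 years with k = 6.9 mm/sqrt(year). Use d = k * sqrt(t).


depth = k * sqrt(t)
= 6.9 * sqrt(40)
= 43.64 mm

43.64


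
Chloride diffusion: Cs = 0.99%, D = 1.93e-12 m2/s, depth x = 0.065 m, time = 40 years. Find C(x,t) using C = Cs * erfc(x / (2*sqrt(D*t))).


t_seconds = 40 * 365.25 * 24 * 3600 = 1262304000.0 s
arg = 0.065 / (2 * sqrt(1.93e-12 * 1262304000.0))
= 0.6584
erfc(0.6584) = 0.3518
C = 0.99 * 0.3518 = 0.3482%

0.3482


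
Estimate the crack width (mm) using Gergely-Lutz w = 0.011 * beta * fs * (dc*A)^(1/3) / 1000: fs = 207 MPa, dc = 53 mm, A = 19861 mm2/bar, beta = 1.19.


w = 0.011 * beta * fs * (dc * A)^(1/3) / 1000
= 0.011 * 1.19 * 207 * (53 * 19861)^(1/3) / 1000
= 0.276 mm

0.276


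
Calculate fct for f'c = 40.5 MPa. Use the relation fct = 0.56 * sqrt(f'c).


fct = 0.56 * sqrt(40.5)
= 0.56 * 6.364
= 3.564 MPa

3.564


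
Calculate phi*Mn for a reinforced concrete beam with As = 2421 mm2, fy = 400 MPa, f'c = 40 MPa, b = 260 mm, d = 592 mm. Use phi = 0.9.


a = As * fy / (0.85 * f'c * b)
= 2421 * 400 / (0.85 * 40 * 260)
= 109.5475 mm
Mn = As * fy * (d - a/2) / 10^6
= 520.2499 kN-m
phi*Mn = 0.9 * 520.2499 = 468.22 kN-m

468.22


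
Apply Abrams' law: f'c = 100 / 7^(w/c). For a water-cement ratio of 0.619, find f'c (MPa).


f'c = 100 / 7^0.619
= 100 / 3.335
= 29.98 MPa

29.98


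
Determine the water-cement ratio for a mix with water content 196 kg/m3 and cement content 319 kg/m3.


w/c = water / cement
w/c = 196 / 319 = 0.614

0.614


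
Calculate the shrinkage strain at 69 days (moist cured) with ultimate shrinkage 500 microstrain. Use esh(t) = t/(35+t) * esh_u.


esh(69) = 69 / (35 + 69) * 500
= 69 / 104 * 500
= 331.7 microstrain

331.7


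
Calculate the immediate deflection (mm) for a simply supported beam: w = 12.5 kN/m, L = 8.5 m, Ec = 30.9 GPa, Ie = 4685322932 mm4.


Convert: L = 8.5 m = 8500 mm, Ec = 30.9 GPa = 30900 MPa
delta = 5 * 12.5 * 8500^4 / (384 * 30900 * 4685322932)
= 5.87 mm

5.87


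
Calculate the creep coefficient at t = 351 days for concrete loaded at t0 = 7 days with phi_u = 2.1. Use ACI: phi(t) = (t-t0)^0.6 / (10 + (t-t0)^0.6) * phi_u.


dt = 351 - 7 = 344
phi = 344^0.6 / (10 + 344^0.6) * 2.1
= 1.615

1.615


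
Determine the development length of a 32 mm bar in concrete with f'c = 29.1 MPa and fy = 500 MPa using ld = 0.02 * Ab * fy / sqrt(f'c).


Ab = pi * 32^2 / 4 = 804.248 mm2
ld = 0.02 * 804.248 * 500 / sqrt(29.1)
= 1490.9 mm

1490.9


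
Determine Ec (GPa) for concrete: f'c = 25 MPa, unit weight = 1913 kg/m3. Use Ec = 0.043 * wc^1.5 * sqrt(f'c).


Ec = 0.043 * 1913^1.5 * sqrt(25) / 1000
= 17.99 GPa

17.99


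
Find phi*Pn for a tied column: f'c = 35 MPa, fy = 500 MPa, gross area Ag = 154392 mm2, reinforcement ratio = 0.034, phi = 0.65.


Ast = rho * Ag = 0.034 * 154392 = 5249.328 mm2
phi*Pn = 0.65 * 0.80 * (0.85 * 35 * (154392 - 5249.328) + 500 * 5249.328) / 1000
= 3672.06 kN

3672.06
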